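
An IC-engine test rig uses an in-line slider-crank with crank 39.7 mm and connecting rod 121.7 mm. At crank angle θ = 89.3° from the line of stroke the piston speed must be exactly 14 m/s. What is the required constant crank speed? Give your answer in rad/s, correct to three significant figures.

351

For an in-line slider-crank, |v_piston| = rω|sinθ|·[1 + r cosθ/√(L² − r² sin²θ)].
With r = 0.0397 m, L = 0.1217 m, θ = 89.3°: the bracketed kinematic factor |dx/dθ| = 0.039864 m.
ω = v/|dx/dθ| = 14/0.039864 = 351.19 rad/s.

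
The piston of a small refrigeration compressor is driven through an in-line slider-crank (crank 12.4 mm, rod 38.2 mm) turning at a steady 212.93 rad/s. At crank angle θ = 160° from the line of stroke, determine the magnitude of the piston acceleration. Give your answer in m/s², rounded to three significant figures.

386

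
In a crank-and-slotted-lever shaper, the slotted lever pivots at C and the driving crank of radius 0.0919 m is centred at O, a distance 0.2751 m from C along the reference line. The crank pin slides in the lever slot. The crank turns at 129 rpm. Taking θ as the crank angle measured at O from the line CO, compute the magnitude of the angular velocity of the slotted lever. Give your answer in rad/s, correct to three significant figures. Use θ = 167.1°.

ω = 13.51 rad/s (from 129 rpm).
Crank pin A relative to C: A = (d + r cosθ, r sinθ); lever angle φ = atan2(r sinθ, d + r cosθ).
Differentiating tanφ: φ̇ = rω(d cosθ + r)/(d² + r² + 2dr cosθ).
d² + r² + 2dr cosθ = |CA|² = 0.0348384 m²;  d cosθ + r = -0.17626 m.
|ω_lever| = |0.0919·13.51·-0.17626| / 0.0348384 = 6.2809 rad/s.

6.28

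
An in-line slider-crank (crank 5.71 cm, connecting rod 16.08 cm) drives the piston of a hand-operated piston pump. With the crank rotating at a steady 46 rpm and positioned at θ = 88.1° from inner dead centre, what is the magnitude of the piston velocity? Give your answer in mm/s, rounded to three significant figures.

ω = 2π·46/60 = 4.817 rad/s
For an in-line slider-crank, x = r cosθ + √(L² − r² sin²θ), so v = −rω sinθ·[1 + r cosθ/√(L² − r² sin²θ)].
With r = 0.0571 m, L = 0.1608 m, θ = 88.1°: √(L² − r² sin²θ) = 0.15033 m.
v = −0.0571·4.817·0.99945·[1 + 0.0571·0.03316/0.15033] = -0.27837 m/s.
|v| = 0.27837 m/s = 278.37 mm/s.

278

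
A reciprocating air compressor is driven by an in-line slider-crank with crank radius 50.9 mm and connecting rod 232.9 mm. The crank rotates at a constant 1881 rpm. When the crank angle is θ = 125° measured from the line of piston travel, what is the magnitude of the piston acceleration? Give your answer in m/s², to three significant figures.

ω = 2π·1881/60 = 197 rad/s
x(θ) = r cosθ + √(L² − r² sin²θ); with ω constant, a = ω²·d²x/dθ².
d²x/dθ² = −r cosθ − r²(cos2θ)/√u − r⁴ sin²2θ/(4u^{3/2}),  u = L² − r² sin²θ = 0.052504 m².
Substituting r = 0.0509 m, L = 0.2329 m, θ = 125°: d²x/dθ² = +0.032939 m.
a = ω²·d²x/dθ² = (197)²·(+0.032939) = +1278 m/s²;  |a| = 1278 m/s².

1280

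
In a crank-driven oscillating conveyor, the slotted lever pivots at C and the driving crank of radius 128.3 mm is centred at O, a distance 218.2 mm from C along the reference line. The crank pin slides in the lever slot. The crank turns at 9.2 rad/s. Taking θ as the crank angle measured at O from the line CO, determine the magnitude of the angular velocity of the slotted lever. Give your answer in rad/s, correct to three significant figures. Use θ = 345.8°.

3.39

ω = 9.2 rad/s
Crank pin A relative to C: A = (d + r cosθ, r sinθ); lever angle φ = atan2(r sinθ, d + r cosθ).
Differentiating tanφ: φ̇ = rω(d cosθ + r)/(d² + r² + 2dr cosθ).
d² + r² + 2dr cosθ = |CA|² = 0.118351 m²;  d cosθ + r = +0.33983 m.
|ω_lever| = |0.1283·9.2·+0.33983| / 0.118351 = 3.3893 rad/s.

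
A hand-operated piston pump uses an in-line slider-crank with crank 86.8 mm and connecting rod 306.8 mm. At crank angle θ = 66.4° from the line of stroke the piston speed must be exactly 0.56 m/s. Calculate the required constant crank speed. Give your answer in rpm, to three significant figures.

For an in-line slider-crank, |v_piston| = rω|sinθ|·[1 + r cosθ/√(L² − r² sin²θ)].
With r = 0.0868 m, L = 0.3068 m, θ = 66.4°: the bracketed kinematic factor |dx/dθ| = 0.088869 m.
ω = v/|dx/dθ| = 0.56/0.088869 = 6.3014 rad/s.
N = 60ω/(2π) = 60.174 rpm.

60.2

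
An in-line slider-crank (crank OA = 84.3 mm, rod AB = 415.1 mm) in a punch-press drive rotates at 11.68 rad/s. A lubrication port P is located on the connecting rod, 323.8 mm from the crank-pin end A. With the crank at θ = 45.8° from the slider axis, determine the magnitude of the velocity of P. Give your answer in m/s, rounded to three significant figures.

ω = 11.68 rad/s.  Crank-pin speed |V_A| = rω = 0.98462 m/s, perpendicular to OA.
Rod angle: sinφ = −(r/L) sinθ ⇒ φ = -8.372°; ω_rod = −rω cosθ/√(L²−r²sin²θ) = -1.6715 rad/s.
V_P = V_A + ω_rod × AP, with AP = 0.3238 m along the rod.
Components: V_Px = −rω sinθ − a·ω_rod·sinφ = -0.78469 m/s;  V_Py = rω cosθ + a·ω_rod·cosφ = +0.15098 m/s.
|V_P| = √(V_Px² + V_Py²) = 0.79908 m/s.

0.799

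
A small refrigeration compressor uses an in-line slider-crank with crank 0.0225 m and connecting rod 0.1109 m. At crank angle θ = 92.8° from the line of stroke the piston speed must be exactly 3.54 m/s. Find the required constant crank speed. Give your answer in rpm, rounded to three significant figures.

1520

For an in-line slider-crank, |v_piston| = rω|sinθ|·[1 + r cosθ/√(L² − r² sin²θ)].
With r = 0.0225 m, L = 0.1109 m, θ = 92.8°: the bracketed kinematic factor |dx/dθ| = 0.022246 m.
ω = v/|dx/dθ| = 3.54/0.022246 = 159.13 rad/s.
N = 60ω/(2π) = 1519.6 rpm.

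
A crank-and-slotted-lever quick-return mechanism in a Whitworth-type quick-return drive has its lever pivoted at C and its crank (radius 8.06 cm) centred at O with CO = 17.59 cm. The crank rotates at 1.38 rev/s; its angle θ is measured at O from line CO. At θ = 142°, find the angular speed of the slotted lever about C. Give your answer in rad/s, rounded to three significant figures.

2.69

ω = 8.671 rad/s (from 1.38 rev/s).
Crank pin A relative to C: A = (d + r cosθ, r sinθ); lever angle φ = atan2(r sinθ, d + r cosθ).
Differentiating tanφ: φ̇ = rω(d cosθ + r)/(d² + r² + 2dr cosθ).
d² + r² + 2dr cosθ = |CA|² = 0.0150931 m²;  d cosθ + r = -0.058011 m.
|ω_lever| = |0.0806·8.671·-0.058011| / 0.0150931 = 2.6861 rad/s.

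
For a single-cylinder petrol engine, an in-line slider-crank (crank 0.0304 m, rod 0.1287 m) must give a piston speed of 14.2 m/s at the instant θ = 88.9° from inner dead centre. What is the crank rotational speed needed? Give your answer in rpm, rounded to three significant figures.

4440

For an in-line slider-crank, |v_piston| = rω|sinθ|·[1 + r cosθ/√(L² − r² sin²θ)].
With r = 0.0304 m, L = 0.1287 m, θ = 88.9°: the bracketed kinematic factor |dx/dθ| = 0.030536 m.
ω = v/|dx/dθ| = 14.2/0.030536 = 465.02 rad/s.
N = 60ω/(2π) = 4440.6 rpm.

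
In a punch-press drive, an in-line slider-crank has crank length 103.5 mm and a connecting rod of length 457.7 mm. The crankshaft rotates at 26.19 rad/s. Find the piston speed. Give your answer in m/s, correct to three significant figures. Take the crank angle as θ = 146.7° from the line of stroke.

1.20

ω = 26.19 rad/s
For an in-line slider-crank, x = r cosθ + √(L² − r² sin²θ), so v = −rω sinθ·[1 + r cosθ/√(L² − r² sin²θ)].
With r = 0.1035 m, L = 0.4577 m, θ = 146.7°: √(L² − r² sin²θ) = 0.45416 m.
v = −0.1035·26.19·0.54902·[1 + 0.1035·-0.83581/0.45416] = -1.2047 m/s.
|v| = 1.2047 m/s.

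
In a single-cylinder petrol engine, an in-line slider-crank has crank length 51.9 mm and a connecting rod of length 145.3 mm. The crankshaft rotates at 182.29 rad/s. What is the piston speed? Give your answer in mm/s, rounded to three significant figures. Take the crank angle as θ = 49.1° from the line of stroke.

ω = 182.3 rad/s
For an in-line slider-crank, x = r cosθ + √(L² − r² sin²θ), so v = −rω sinθ·[1 + r cosθ/√(L² − r² sin²θ)].
With r = 0.0519 m, L = 0.1453 m, θ = 49.1°: √(L² − r² sin²θ) = 0.1399 m.
v = −0.0519·182.3·0.75585·[1 + 0.0519·0.65474/0.1399] = -8.8879 m/s.
|v| = 8.8879 m/s = 8887.9 mm/s.

8890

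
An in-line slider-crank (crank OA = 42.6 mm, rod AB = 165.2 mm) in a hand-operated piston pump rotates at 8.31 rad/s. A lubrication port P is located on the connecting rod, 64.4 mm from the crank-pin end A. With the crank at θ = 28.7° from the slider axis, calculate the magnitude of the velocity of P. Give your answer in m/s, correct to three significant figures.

0.265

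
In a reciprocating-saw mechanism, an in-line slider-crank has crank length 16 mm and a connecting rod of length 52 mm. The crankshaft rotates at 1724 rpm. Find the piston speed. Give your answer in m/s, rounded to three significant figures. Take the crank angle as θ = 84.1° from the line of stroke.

2.97

ω = 2π·1724/60 = 180.5 rad/s
For an in-line slider-crank, x = r cosθ + √(L² − r² sin²θ), so v = −rω sinθ·[1 + r cosθ/√(L² − r² sin²θ)].
With r = 0.016 m, L = 0.052 m, θ = 84.1°: √(L² − r² sin²θ) = 0.049505 m.
v = −0.016·180.5·0.99470·[1 + 0.016·0.10279/0.049505] = -2.9687 m/s.
|v| = 2.9687 m/s.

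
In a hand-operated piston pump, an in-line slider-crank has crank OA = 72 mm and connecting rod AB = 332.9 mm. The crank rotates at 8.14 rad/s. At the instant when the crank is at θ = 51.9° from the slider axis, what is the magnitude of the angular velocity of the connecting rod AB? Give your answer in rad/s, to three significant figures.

1.10

ω = 8.14 rad/s
The rod makes angle φ with the slider axis where L sinφ = r sinθ; differentiating, L cosφ·φ̇ = r ω cosθ.
L cosφ = √(L² − r² sin²θ) = 0.32804 m.
|ω_rod| = r ω |cosθ| / √(L² − r² sin²θ) = 0.072·8.14·0.61704/0.32804 = 1.1024 rad/s.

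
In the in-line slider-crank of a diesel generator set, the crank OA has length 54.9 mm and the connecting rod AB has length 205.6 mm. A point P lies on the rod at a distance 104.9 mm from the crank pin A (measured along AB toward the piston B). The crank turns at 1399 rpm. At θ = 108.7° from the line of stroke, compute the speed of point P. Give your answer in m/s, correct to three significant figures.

ω = 146.5 rad/s.  Crank-pin speed |V_A| = rω = 8.043 m/s, perpendicular to OA.
Rod angle: sinφ = −(r/L) sinθ ⇒ φ = -14.651°; ω_rod = −rω cosθ/√(L²−r²sin²θ) = +12.964 rad/s.
V_P = V_A + ω_rod × AP, with AP = 0.1049 m along the rod.
Components: V_Px = −rω sinθ − a·ω_rod·sinφ = -7.2745 m/s;  V_Py = rω cosθ + a·ω_rod·cosφ = -1.263 m/s.
|V_P| = √(V_Px² + V_Py²) = 7.3833 m/s.

7.38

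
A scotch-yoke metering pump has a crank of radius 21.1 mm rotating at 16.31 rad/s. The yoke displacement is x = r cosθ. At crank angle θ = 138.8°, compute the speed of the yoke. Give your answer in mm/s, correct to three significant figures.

ω = 16.31 rad/s
x = r cosθ ⇒ ẋ = −rω sinθ.
|v| = rω|sinθ| = 0.0211·16.31·|sin 138.8°| = 0.22668 m/s = 226.68 mm/s.

227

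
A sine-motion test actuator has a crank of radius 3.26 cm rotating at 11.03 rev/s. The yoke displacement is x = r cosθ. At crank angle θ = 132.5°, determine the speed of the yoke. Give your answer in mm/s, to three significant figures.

1670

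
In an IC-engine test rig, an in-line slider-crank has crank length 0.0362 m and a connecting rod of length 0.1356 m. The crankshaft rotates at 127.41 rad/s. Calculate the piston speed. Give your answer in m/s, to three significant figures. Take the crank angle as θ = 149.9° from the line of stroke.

1.77

ω = 127.4 rad/s
For an in-line slider-crank, x = r cosθ + √(L² − r² sin²θ), so v = −rω sinθ·[1 + r cosθ/√(L² − r² sin²θ)].
With r = 0.0362 m, L = 0.1356 m, θ = 149.9°: √(L² − r² sin²θ) = 0.13438 m.
v = −0.0362·127.4·0.50151·[1 + 0.0362·-0.86515/0.13438] = -1.774 m/s.
|v| = 1.774 m/s.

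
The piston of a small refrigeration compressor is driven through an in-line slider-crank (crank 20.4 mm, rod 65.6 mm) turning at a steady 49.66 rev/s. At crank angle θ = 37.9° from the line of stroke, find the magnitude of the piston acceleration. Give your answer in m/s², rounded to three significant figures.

1740

ω = 2π·49.7 = 312 rad/s
x(θ) = r cosθ + √(L² − r² sin²θ); with ω constant, a = ω²·d²x/dθ².
d²x/dθ² = −r cosθ − r²(cos2θ)/√u − r⁴ sin²2θ/(4u^{3/2}),  u = L² − r² sin²θ = 0.00414632 m².
Substituting r = 0.0204 m, L = 0.0656 m, θ = 37.9°: d²x/dθ² = -0.017835 m.
a = ω²·d²x/dθ² = (312)²·(-0.017835) = -1736.4 m/s²;  |a| = 1736.4 m/s².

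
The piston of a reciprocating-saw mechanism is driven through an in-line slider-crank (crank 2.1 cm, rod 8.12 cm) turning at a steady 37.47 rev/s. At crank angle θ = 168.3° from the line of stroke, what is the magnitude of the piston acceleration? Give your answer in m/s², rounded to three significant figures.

ω = 2π·37.5 = 235.4 rad/s
x(θ) = r cosθ + √(L² − r² sin²θ); with ω constant, a = ω²·d²x/dθ².
d²x/dθ² = −r cosθ − r²(cos2θ)/√u − r⁴ sin²2θ/(4u^{3/2}),  u = L² − r² sin²θ = 0.0065753 m².
Substituting r = 0.021 m, L = 0.0812 m, θ = 168.3°: d²x/dθ² = +0.015558 m.
a = ω²·d²x/dθ² = (235.4)²·(+0.015558) = +862.35 m/s²;  |a| = 862.35 m/s².

862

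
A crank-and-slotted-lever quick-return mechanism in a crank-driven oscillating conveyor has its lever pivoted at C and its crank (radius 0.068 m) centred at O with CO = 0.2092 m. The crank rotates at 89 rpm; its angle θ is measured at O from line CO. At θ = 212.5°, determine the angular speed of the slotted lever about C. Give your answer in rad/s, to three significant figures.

ω = 9.32 rad/s (from 89 rpm).
Crank pin A relative to C: A = (d + r cosθ, r sinθ); lever angle φ = atan2(r sinθ, d + r cosθ).
Differentiating tanφ: φ̇ = rω(d cosθ + r)/(d² + r² + 2dr cosθ).
d² + r² + 2dr cosθ = |CA|² = 0.0243931 m²;  d cosθ + r = -0.10844 m.
|ω_lever| = |0.068·9.32·-0.10844| / 0.0243931 = 2.8173 rad/s.

2.82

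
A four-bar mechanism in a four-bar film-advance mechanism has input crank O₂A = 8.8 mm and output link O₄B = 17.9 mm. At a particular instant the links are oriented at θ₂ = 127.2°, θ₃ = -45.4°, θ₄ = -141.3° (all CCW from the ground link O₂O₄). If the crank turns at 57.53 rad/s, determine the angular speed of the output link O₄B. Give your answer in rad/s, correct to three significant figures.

3.66

ω₂ = 57.53 rad/s
Differentiating the loop-closure r₂e^{iθ₂}+r₃e^{iθ₃}=r₁+r₄e^{iθ₄} gives r₂ω₂e^{iθ₂}+r₃ω₃e^{iθ₃}=r₄ω₄e^{iθ₄}.
Eliminating the other unknown: ω₄ = r₂ω₂ sin(θ₂−θ₃) / [r₄ sin(θ₄−θ₃)].
Numerator sine = +0.12880; denominator sine = -0.99470.
Result = 0.0088·57.53·(+0.12880) / (0.0179·(-0.99470)) = -3.6621 rad/s; magnitude 3.6621 rad/s.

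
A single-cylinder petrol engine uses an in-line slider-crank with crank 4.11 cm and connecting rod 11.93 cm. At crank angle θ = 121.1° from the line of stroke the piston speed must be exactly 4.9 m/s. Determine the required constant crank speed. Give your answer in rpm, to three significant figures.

1630

For an in-line slider-crank, |v_piston| = rω|sinθ|·[1 + r cosθ/√(L² − r² sin²θ)].
With r = 0.0411 m, L = 0.1193 m, θ = 121.1°: the bracketed kinematic factor |dx/dθ| = 0.028638 m.
ω = v/|dx/dθ| = 4.9/0.028638 = 171.1 rad/s.
N = 60ω/(2π) = 1633.9 rpm.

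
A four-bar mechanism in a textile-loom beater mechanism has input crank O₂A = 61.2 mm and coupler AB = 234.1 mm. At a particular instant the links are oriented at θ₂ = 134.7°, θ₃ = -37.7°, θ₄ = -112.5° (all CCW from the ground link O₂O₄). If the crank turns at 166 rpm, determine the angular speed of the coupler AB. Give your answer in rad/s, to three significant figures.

4.34

ω₂ = 17.38 rad/s (from 166 rpm).
Differentiating the loop-closure r₂e^{iθ₂}+r₃e^{iθ₃}=r₁+r₄e^{iθ₄} gives r₂ω₂e^{iθ₂}+r₃ω₃e^{iθ₃}=r₄ω₄e^{iθ₄}.
Eliminating the other unknown: ω₃ = r₂ω₂ sin(θ₄−θ₂) / [r₃ sin(θ₃−θ₄)].
Numerator sine = +0.92186; denominator sine = +0.96502.
Result = 0.0612·17.38·(+0.92186) / (0.2341·(+0.96502)) = +4.3413 rad/s; magnitude 4.3413 rad/s.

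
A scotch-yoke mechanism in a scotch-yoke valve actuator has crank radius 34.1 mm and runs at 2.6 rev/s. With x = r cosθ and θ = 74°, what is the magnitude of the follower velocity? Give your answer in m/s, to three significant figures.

0.535

ω = 16.34 rad/s (from 2.6 rev/s).
x = r cosθ ⇒ ẋ = −rω sinθ.
|v| = rω|sinθ| = 0.0341·16.34·|sin 74°| = 0.53549 m/s.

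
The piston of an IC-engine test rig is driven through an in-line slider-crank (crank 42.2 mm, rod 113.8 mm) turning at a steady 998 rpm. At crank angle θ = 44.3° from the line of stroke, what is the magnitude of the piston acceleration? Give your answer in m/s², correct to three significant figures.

341

ω = 2π·998/60 = 104.5 rad/s
x(θ) = r cosθ + √(L² − r² sin²θ); with ω constant, a = ω²·d²x/dθ².
d²x/dθ² = −r cosθ − r²(cos2θ)/√u − r⁴ sin²2θ/(4u^{3/2}),  u = L² − r² sin²θ = 0.0120818 m².
Substituting r = 0.0422 m, L = 0.1138 m, θ = 44.3°: d²x/dθ² = -0.031195 m.
a = ω²·d²x/dθ² = (104.5)²·(-0.031195) = -340.72 m/s²;  |a| = 340.72 m/s².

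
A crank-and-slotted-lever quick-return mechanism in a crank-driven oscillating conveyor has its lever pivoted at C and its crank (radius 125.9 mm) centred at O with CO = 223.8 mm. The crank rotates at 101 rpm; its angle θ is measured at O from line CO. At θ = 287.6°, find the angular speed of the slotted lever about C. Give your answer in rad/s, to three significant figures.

ω = 10.58 rad/s (from 101 rpm).
Crank pin A relative to C: A = (d + r cosθ, r sinθ); lever angle φ = atan2(r sinθ, d + r cosθ).
Differentiating tanφ: φ̇ = rω(d cosθ + r)/(d² + r² + 2dr cosθ).
d² + r² + 2dr cosθ = |CA|² = 0.0829767 m²;  d cosθ + r = +0.19357 m.
|ω_lever| = |0.1259·10.58·+0.19357| / 0.0829767 = 3.1064 rad/s.

3.11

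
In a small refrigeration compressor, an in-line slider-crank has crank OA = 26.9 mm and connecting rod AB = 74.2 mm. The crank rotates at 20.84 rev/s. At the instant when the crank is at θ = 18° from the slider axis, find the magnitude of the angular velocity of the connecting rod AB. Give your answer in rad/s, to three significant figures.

ω = 130.9 rad/s (converted from 20.84 rev/s).
The rod makes angle φ with the slider axis where L sinφ = r sinθ; differentiating, L cosφ·φ̇ = r ω cosθ.
L cosφ = √(L² − r² sin²θ) = 0.073733 m.
|ω_rod| = r ω |cosθ| / √(L² − r² sin²θ) = 0.0269·130.9·0.95106/0.073733 = 45.433 rad/s.

45.4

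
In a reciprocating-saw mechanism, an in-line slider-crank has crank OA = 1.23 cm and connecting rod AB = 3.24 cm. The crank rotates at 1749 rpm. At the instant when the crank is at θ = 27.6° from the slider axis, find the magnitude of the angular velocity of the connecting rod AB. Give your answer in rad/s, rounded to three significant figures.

62.6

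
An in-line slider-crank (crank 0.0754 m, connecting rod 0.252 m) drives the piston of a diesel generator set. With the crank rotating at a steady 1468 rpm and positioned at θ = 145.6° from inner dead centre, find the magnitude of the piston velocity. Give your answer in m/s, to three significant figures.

ω = 2π·1468/60 = 153.7 rad/s
For an in-line slider-crank, x = r cosθ + √(L² − r² sin²θ), so v = −rω sinθ·[1 + r cosθ/√(L² − r² sin²θ)].
With r = 0.0754 m, L = 0.252 m, θ = 145.6°: √(L² − r² sin²θ) = 0.24837 m.
v = −0.0754·153.7·0.56497·[1 + 0.0754·-0.82511/0.24837] = -4.9083 m/s.
|v| = 4.9083 m/s.

4.91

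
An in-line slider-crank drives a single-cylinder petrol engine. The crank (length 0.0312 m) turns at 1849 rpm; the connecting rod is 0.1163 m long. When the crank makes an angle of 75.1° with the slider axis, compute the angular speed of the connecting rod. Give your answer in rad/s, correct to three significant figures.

13.8

ω = 193.6 rad/s (converted from 1849 rpm).
The rod makes angle φ with the slider axis where L sinφ = r sinθ; differentiating, L cosφ·φ̇ = r ω cosθ.
L cosφ = √(L² − r² sin²θ) = 0.11232 m.
|ω_rod| = r ω |cosθ| / √(L² − r² sin²θ) = 0.0312·193.6·0.25713/0.11232 = 13.829 rad/s.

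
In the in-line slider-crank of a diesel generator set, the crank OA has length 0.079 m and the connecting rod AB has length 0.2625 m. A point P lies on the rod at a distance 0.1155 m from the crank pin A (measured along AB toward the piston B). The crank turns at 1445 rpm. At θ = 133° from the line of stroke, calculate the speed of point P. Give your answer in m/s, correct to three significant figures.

ω = 151.3 rad/s.  Crank-pin speed |V_A| = rω = 11.954 m/s, perpendicular to OA.
Rod angle: sinφ = −(r/L) sinθ ⇒ φ = -12.715°; ω_rod = −rω cosθ/√(L²−r²sin²θ) = +31.839 rad/s.
V_P = V_A + ω_rod × AP, with AP = 0.1155 m along the rod.
Components: V_Px = −rω sinθ − a·ω_rod·sinφ = -7.9334 m/s;  V_Py = rω cosθ + a·ω_rod·cosφ = -4.5656 m/s.
|V_P| = √(V_Px² + V_Py²) = 9.1533 m/s.

9.15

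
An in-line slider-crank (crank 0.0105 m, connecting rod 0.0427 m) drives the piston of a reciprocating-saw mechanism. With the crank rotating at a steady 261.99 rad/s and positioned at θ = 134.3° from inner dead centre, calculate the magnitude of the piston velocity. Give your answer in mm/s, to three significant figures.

ω = 262 rad/s
For an in-line slider-crank, x = r cosθ + √(L² − r² sin²θ), so v = −rω sinθ·[1 + r cosθ/√(L² − r² sin²θ)].
With r = 0.0105 m, L = 0.0427 m, θ = 134.3°: √(L² − r² sin²θ) = 0.042034 m.
v = −0.0105·262·0.71569·[1 + 0.0105·-0.69842/0.042034] = -1.6253 m/s.
|v| = 1.6253 m/s = 1625.3 mm/s.

1630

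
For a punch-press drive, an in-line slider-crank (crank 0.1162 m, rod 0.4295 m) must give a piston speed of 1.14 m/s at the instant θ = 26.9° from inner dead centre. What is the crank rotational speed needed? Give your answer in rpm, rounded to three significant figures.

For an in-line slider-crank, |v_piston| = rω|sinθ|·[1 + r cosθ/√(L² − r² sin²θ)].
With r = 0.1162 m, L = 0.4295 m, θ = 26.9°: the bracketed kinematic factor |dx/dθ| = 0.065353 m.
ω = v/|dx/dθ| = 1.14/0.065353 = 17.444 rad/s.
N = 60ω/(2π) = 166.57 rpm.

167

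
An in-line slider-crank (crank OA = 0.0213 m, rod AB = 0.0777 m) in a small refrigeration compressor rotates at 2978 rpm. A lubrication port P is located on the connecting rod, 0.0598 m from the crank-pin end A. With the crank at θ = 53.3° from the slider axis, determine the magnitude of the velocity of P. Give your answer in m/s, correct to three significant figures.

ω = 311.9 rad/s.  Crank-pin speed |V_A| = rω = 6.6425 m/s, perpendicular to OA.
Rod angle: sinφ = −(r/L) sinθ ⇒ φ = -12.697°; ω_rod = −rω cosθ/√(L²−r²sin²θ) = -52.371 rad/s.
V_P = V_A + ω_rod × AP, with AP = 0.0598 m along the rod.
Components: V_Px = −rω sinθ − a·ω_rod·sinφ = -6.0142 m/s;  V_Py = rω cosθ + a·ω_rod·cosφ = +0.91452 m/s.
|V_P| = √(V_Px² + V_Py²) = 6.0833 m/s.

6.08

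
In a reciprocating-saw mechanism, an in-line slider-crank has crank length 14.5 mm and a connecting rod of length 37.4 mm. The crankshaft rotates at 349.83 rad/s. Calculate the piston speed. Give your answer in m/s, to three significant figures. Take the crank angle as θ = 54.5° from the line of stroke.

ω = 349.8 rad/s
For an in-line slider-crank, x = r cosθ + √(L² − r² sin²θ), so v = −rω sinθ·[1 + r cosθ/√(L² − r² sin²θ)].
With r = 0.0145 m, L = 0.0374 m, θ = 54.5°: √(L² − r² sin²θ) = 0.035488 m.
v = −0.0145·349.8·0.81412·[1 + 0.0145·0.58070/0.035488] = -5.1095 m/s.
|v| = 5.1095 m/s.

5.11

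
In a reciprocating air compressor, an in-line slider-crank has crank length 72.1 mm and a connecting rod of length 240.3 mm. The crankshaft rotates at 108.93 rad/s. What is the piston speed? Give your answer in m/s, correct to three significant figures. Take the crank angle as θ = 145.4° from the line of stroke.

ω = 108.9 rad/s
For an in-line slider-crank, x = r cosθ + √(L² − r² sin²θ), so v = −rω sinθ·[1 + r cosθ/√(L² − r² sin²θ)].
With r = 0.0721 m, L = 0.2403 m, θ = 145.4°: √(L² − r² sin²θ) = 0.23679 m.
v = −0.0721·108.9·0.56784·[1 + 0.0721·-0.82314/0.23679] = -3.342 m/s.
|v| = 3.342 m/s.

3.34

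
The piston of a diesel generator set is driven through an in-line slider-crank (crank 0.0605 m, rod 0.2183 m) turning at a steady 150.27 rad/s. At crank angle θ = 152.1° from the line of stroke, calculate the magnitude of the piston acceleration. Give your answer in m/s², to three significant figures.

ω = 150.3 rad/s
x(θ) = r cosθ + √(L² − r² sin²θ); with ω constant, a = ω²·d²x/dθ².
d²x/dθ² = −r cosθ − r²(cos2θ)/√u − r⁴ sin²2θ/(4u^{3/2}),  u = L² − r² sin²θ = 0.0468534 m².
Substituting r = 0.0605 m, L = 0.2183 m, θ = 152.1°: d²x/dθ² = +0.043737 m.
a = ω²·d²x/dθ² = (150.3)²·(+0.043737) = +987.63 m/s²;  |a| = 987.63 m/s².

988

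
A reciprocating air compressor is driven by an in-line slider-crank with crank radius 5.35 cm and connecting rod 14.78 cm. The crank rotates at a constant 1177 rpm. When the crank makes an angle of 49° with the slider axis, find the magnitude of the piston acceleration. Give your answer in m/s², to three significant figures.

501

ω = 2π·1177/60 = 123.3 rad/s
x(θ) = r cosθ + √(L² − r² sin²θ); with ω constant, a = ω²·d²x/dθ².
d²x/dθ² = −r cosθ − r²(cos2θ)/√u − r⁴ sin²2θ/(4u^{3/2}),  u = L² − r² sin²θ = 0.0202145 m².
Substituting r = 0.0535 m, L = 0.1478 m, θ = 49°: d²x/dθ² = -0.032996 m.
a = ω²·d²x/dθ² = (123.3)²·(-0.032996) = -501.27 m/s²;  |a| = 501.27 m/s².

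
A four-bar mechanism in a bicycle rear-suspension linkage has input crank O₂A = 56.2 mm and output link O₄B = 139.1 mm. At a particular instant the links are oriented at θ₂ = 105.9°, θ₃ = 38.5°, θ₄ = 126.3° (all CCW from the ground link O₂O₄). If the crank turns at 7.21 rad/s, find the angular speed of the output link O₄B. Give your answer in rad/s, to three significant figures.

2.69

ω₂ = 7.21 rad/s
Differentiating the loop-closure r₂e^{iθ₂}+r₃e^{iθ₃}=r₁+r₄e^{iθ₄} gives r₂ω₂e^{iθ₂}+r₃ω₃e^{iθ₃}=r₄ω₄e^{iθ₄}.
Eliminating the other unknown: ω₄ = r₂ω₂ sin(θ₂−θ₃) / [r₄ sin(θ₄−θ₃)].
Numerator sine = +0.92321; denominator sine = +0.99926.
Result = 0.0562·7.21·(+0.92321) / (0.1391·(+0.99926)) = +2.6913 rad/s; magnitude 2.6913 rad/s.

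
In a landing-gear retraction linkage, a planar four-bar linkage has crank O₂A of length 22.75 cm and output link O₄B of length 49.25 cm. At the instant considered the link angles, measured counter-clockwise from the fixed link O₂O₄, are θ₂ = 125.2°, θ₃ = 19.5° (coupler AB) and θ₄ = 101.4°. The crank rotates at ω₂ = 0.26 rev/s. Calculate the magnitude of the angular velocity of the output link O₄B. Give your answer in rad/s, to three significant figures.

0.734

ω₂ = 1.634 rad/s (from 0.26 rev/s).
Differentiating the loop-closure r₂e^{iθ₂}+r₃e^{iθ₃}=r₁+r₄e^{iθ₄} gives r₂ω₂e^{iθ₂}+r₃ω₃e^{iθ₃}=r₄ω₄e^{iθ₄}.
Eliminating the other unknown: ω₄ = r₂ω₂ sin(θ₂−θ₃) / [r₄ sin(θ₄−θ₃)].
Numerator sine = +0.96269; denominator sine = +0.99002.
Result = 0.2275·1.634·(+0.96269) / (0.4925·(+0.99002)) = +0.73379 rad/s; magnitude 0.73379 rad/s.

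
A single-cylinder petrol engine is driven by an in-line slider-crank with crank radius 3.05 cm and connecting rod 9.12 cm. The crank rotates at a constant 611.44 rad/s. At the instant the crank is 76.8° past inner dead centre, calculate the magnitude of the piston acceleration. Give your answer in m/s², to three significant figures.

ω = 611.4 rad/s
x(θ) = r cosθ + √(L² − r² sin²θ); with ω constant, a = ω²·d²x/dθ².
d²x/dθ² = −r cosθ − r²(cos2θ)/√u − r⁴ sin²2θ/(4u^{3/2}),  u = L² − r² sin²θ = 0.0074357 m².
Substituting r = 0.0305 m, L = 0.0912 m, θ = 76.8°: d²x/dθ² = +0.0026315 m.
a = ω²·d²x/dθ² = (611.4)²·(+0.0026315) = +983.8 m/s²;  |a| = 983.8 m/s².

984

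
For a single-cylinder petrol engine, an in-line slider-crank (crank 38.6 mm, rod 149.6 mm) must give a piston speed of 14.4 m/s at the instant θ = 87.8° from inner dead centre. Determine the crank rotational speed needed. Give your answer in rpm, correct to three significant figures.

For an in-line slider-crank, |v_piston| = rω|sinθ|·[1 + r cosθ/√(L² − r² sin²θ)].
With r = 0.0386 m, L = 0.1496 m, θ = 87.8°: the bracketed kinematic factor |dx/dθ| = 0.038967 m.
ω = v/|dx/dθ| = 14.4/0.038967 = 369.54 rad/s.
N = 60ω/(2π) = 3528.9 rpm.

3530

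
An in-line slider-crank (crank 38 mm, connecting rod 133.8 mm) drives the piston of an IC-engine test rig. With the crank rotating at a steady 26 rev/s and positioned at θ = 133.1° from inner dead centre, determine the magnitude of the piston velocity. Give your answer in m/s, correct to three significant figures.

3.63

ω = 2π·26 = 163.4 rad/s
For an in-line slider-crank, x = r cosθ + √(L² − r² sin²θ), so v = −rω sinθ·[1 + r cosθ/√(L² − r² sin²θ)].
With r = 0.038 m, L = 0.1338 m, θ = 133.1°: √(L² − r² sin²θ) = 0.13089 m.
v = −0.038·163.4·0.73016·[1 + 0.038·-0.68327/0.13089] = -3.6336 m/s.
|v| = 3.6336 m/s.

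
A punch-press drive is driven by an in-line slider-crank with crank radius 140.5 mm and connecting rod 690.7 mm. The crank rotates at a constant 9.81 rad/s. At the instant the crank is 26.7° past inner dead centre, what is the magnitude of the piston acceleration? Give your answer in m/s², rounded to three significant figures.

13.7

ω = 9.81 rad/s
x(θ) = r cosθ + √(L² − r² sin²θ); with ω constant, a = ω²·d²x/dθ².
d²x/dθ² = −r cosθ − r²(cos2θ)/√u − r⁴ sin²2θ/(4u^{3/2}),  u = L² − r² sin²θ = 0.473081 m².
Substituting r = 0.1405 m, L = 0.6907 m, θ = 26.7°: d²x/dθ² = -0.14282 m.
a = ω²·d²x/dθ² = (9.81)²·(-0.14282) = -13.745 m/s²;  |a| = 13.745 m/s².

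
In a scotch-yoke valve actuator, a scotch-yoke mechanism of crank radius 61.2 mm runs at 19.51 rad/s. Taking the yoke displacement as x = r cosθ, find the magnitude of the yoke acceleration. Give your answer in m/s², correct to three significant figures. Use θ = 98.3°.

3.36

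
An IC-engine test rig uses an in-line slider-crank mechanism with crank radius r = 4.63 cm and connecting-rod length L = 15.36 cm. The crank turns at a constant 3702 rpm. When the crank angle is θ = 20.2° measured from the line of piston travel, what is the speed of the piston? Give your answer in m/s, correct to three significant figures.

7.96

ω = 2π·3702/60 = 387.7 rad/s
For an in-line slider-crank, x = r cosθ + √(L² − r² sin²θ), so v = −rω sinθ·[1 + r cosθ/√(L² − r² sin²θ)].
With r = 0.0463 m, L = 0.1536 m, θ = 20.2°: √(L² − r² sin²θ) = 0.15277 m.
v = −0.0463·387.7·0.34530·[1 + 0.0463·0.93849/0.15277] = -7.9607 m/s.
|v| = 7.9607 m/s.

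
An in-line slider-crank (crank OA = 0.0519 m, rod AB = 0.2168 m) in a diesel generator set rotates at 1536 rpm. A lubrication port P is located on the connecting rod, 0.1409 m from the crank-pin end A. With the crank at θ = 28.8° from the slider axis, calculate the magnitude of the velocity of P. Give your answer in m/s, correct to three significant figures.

5.24

ω = 160.8 rad/s.  Crank-pin speed |V_A| = rω = 8.3481 m/s, perpendicular to OA.
Rod angle: sinφ = −(r/L) sinθ ⇒ φ = -6.623°; ω_rod = −rω cosθ/√(L²−r²sin²θ) = -33.97 rad/s.
V_P = V_A + ω_rod × AP, with AP = 0.1409 m along the rod.
Components: V_Px = −rω sinθ − a·ω_rod·sinφ = -4.5737 m/s;  V_Py = rω cosθ + a·ω_rod·cosφ = +2.5611 m/s.
|V_P| = √(V_Px² + V_Py²) = 5.242 m/s.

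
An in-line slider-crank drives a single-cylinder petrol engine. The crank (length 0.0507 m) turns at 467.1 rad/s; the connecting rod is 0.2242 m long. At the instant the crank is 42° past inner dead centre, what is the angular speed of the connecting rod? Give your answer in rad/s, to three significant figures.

79.4

ω = 467.1 rad/s
The rod makes angle φ with the slider axis where L sinφ = r sinθ; differentiating, L cosφ·φ̇ = r ω cosθ.
L cosφ = √(L² − r² sin²θ) = 0.22162 m.
|ω_rod| = r ω |cosθ| / √(L² − r² sin²θ) = 0.0507·467.1·0.74314/0.22162 = 79.412 rad/s.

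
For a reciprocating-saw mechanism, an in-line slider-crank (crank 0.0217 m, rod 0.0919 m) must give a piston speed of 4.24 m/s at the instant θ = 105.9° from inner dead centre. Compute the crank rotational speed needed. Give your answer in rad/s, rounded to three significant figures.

218

For an in-line slider-crank, |v_piston| = rω|sinθ|·[1 + r cosθ/√(L² − r² sin²θ)].
With r = 0.0217 m, L = 0.0919 m, θ = 105.9°: the bracketed kinematic factor |dx/dθ| = 0.019484 m.
ω = v/|dx/dθ| = 4.24/0.019484 = 217.62 rad/s.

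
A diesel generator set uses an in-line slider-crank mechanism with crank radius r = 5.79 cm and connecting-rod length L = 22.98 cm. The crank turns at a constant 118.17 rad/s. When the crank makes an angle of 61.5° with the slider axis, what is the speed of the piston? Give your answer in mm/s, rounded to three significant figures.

6750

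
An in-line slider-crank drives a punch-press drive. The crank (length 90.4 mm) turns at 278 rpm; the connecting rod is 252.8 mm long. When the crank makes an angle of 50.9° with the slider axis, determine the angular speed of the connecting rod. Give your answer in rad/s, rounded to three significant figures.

ω = 29.11 rad/s (converted from 278 rpm).
The rod makes angle φ with the slider axis where L sinφ = r sinθ; differentiating, L cosφ·φ̇ = r ω cosθ.
L cosφ = √(L² − r² sin²θ) = 0.24287 m.
|ω_rod| = r ω |cosθ| / √(L² − r² sin²θ) = 0.0904·29.11·0.63068/0.24287 = 6.834 rad/s.

6.83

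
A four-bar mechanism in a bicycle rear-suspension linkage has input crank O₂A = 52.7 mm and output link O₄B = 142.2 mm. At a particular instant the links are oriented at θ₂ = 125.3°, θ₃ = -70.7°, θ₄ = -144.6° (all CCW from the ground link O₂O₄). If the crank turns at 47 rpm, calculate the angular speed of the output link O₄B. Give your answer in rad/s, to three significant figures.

0.523

ω₂ = 4.922 rad/s (from 47 rpm).
Differentiating the loop-closure r₂e^{iθ₂}+r₃e^{iθ₃}=r₁+r₄e^{iθ₄} gives r₂ω₂e^{iθ₂}+r₃ω₃e^{iθ₃}=r₄ω₄e^{iθ₄}.
Eliminating the other unknown: ω₄ = r₂ω₂ sin(θ₂−θ₃) / [r₄ sin(θ₄−θ₃)].
Numerator sine = -0.27564; denominator sine = -0.96078.
Result = 0.0527·4.922·(-0.27564) / (0.1422·(-0.96078)) = +0.5233 rad/s; magnitude 0.5233 rad/s.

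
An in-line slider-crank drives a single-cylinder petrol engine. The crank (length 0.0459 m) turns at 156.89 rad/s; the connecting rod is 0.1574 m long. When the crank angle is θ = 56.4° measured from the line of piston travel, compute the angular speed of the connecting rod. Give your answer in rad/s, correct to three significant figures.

26.1

ω = 156.9 rad/s
The rod makes angle φ with the slider axis where L sinφ = r sinθ; differentiating, L cosφ·φ̇ = r ω cosθ.
L cosφ = √(L² − r² sin²θ) = 0.15269 m.
|ω_rod| = r ω |cosθ| / √(L² − r² sin²θ) = 0.0459·156.9·0.55339/0.15269 = 26.1 rad/s.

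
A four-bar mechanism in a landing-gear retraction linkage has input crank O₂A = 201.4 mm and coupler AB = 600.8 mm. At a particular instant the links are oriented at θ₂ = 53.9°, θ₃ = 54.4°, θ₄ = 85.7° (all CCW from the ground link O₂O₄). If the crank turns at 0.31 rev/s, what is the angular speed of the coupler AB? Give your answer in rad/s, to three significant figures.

ω₂ = 1.948 rad/s (from 0.31 rev/s).
Differentiating the loop-closure r₂e^{iθ₂}+r₃e^{iθ₃}=r₁+r₄e^{iθ₄} gives r₂ω₂e^{iθ₂}+r₃ω₃e^{iθ₃}=r₄ω₄e^{iθ₄}.
Eliminating the other unknown: ω₃ = r₂ω₂ sin(θ₄−θ₂) / [r₃ sin(θ₃−θ₄)].
Numerator sine = +0.52696; denominator sine = -0.51952.
Result = 0.2014·1.948·(+0.52696) / (0.6008·(-0.51952)) = -0.66228 rad/s; magnitude 0.66228 rad/s.

0.662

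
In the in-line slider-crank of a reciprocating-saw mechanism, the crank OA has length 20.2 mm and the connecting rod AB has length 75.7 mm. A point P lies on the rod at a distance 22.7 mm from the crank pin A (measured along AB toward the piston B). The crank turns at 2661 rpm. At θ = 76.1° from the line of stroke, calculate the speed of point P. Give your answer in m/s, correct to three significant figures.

5.65

ω = 278.7 rad/s.  Crank-pin speed |V_A| = rω = 5.6289 m/s, perpendicular to OA.
Rod angle: sinφ = −(r/L) sinθ ⇒ φ = -15.012°; ω_rod = −rω cosθ/√(L²−r²sin²θ) = -18.494 rad/s.
V_P = V_A + ω_rod × AP, with AP = 0.0227 m along the rod.
Components: V_Px = −rω sinθ − a·ω_rod·sinφ = -5.5728 m/s;  V_Py = rω cosθ + a·ω_rod·cosφ = +0.94674 m/s.
|V_P| = √(V_Px² + V_Py²) = 5.6527 m/s.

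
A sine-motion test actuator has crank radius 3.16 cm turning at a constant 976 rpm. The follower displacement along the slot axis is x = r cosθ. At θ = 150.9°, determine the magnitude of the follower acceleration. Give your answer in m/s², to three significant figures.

288

ω = 102.2 rad/s (from 976 rpm).
x = r cosθ ⇒ ẍ = −rω² cosθ (ω constant).
|a| = rω²|cosθ| = 0.0316·(102.2)²·|cos 150.9°| = 288.43 m/s².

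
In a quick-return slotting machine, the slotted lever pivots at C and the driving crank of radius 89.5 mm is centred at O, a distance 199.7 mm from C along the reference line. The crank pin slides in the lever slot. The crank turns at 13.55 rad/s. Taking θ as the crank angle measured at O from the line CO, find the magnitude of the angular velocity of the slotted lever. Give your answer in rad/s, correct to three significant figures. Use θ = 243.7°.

ω = 13.55 rad/s
Crank pin A relative to C: A = (d + r cosθ, r sinθ); lever angle φ = atan2(r sinθ, d + r cosθ).
Differentiating tanφ: φ̇ = rω(d cosθ + r)/(d² + r² + 2dr cosθ).
d² + r² + 2dr cosθ = |CA|² = 0.0320522 m²;  d cosθ + r = +0.0010187 m.
|ω_lever| = |0.0895·13.55·+0.0010187| / 0.0320522 = 0.038543 rad/s.

0.0385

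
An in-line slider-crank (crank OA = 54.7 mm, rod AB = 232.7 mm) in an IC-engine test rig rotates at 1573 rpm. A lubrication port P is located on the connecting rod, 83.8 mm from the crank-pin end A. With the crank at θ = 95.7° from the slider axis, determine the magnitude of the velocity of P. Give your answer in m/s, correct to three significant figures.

ω = 164.7 rad/s.  Crank-pin speed |V_A| = rω = 9.0104 m/s, perpendicular to OA.
Rod angle: sinφ = −(r/L) sinθ ⇒ φ = -13.527°; ω_rod = −rω cosθ/√(L²−r²sin²θ) = +3.9555 rad/s.
V_P = V_A + ω_rod × AP, with AP = 0.0838 m along the rod.
Components: V_Px = −rω sinθ − a·ω_rod·sinφ = -8.8883 m/s;  V_Py = rω cosθ + a·ω_rod·cosφ = -0.57264 m/s.
|V_P| = √(V_Px² + V_Py²) = 8.9068 m/s.

8.91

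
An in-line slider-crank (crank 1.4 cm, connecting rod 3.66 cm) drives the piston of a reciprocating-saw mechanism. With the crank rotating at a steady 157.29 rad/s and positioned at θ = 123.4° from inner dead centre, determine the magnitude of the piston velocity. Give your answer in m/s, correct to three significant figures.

1.43

ω = 157.3 rad/s
For an in-line slider-crank, x = r cosθ + √(L² − r² sin²θ), so v = −rω sinθ·[1 + r cosθ/√(L² − r² sin²θ)].
With r = 0.014 m, L = 0.0366 m, θ = 123.4°: √(L² − r² sin²θ) = 0.034684 m.
v = −0.014·157.3·0.83485·[1 + 0.014·-0.55048/0.034684] = -1.4299 m/s.
|v| = 1.4299 m/s.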